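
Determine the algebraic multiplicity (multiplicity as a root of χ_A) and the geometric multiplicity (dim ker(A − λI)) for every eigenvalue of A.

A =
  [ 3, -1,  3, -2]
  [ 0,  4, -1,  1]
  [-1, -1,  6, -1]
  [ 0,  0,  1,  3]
λ = 4: alg = 4, geom = 2

Step 1 — factor the characteristic polynomial to read off the algebraic multiplicities:
  χ_A(x) = (x - 4)^4

Step 2 — compute geometric multiplicities via the rank-nullity identity g(λ) = n − rank(A − λI):
  rank(A − (4)·I) = 2, so dim ker(A − (4)·I) = n − 2 = 2

Summary:
  λ = 4: algebraic multiplicity = 4, geometric multiplicity = 2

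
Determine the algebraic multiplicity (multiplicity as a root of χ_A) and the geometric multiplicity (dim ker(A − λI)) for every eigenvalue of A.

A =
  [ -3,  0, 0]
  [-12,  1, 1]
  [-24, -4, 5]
λ = -3: alg = 1, geom = 1; λ = 3: alg = 2, geom = 1

Step 1 — factor the characteristic polynomial to read off the algebraic multiplicities:
  χ_A(x) = (x - 3)^2*(x + 3)

Step 2 — compute geometric multiplicities via the rank-nullity identity g(λ) = n − rank(A − λI):
  rank(A − (-3)·I) = 2, so dim ker(A − (-3)·I) = n − 2 = 1
  rank(A − (3)·I) = 2, so dim ker(A − (3)·I) = n − 2 = 1

Summary:
  λ = -3: algebraic multiplicity = 1, geometric multiplicity = 1
  λ = 3: algebraic multiplicity = 2, geometric multiplicity = 1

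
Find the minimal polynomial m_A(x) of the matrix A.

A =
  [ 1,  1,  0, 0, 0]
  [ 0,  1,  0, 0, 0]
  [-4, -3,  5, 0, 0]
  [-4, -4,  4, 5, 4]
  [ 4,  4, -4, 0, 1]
x^3 - 7*x^2 + 11*x - 5

The characteristic polynomial is χ_A(x) = (x - 5)^2*(x - 1)^3, so the eigenvalues are known. The minimal polynomial is
  m_A(x) = Π_λ (x − λ)^{k_λ}
where k_λ is the size of the *largest* Jordan block for λ (equivalently, the smallest k with (A − λI)^k v = 0 for every generalised eigenvector v of λ).

  λ = 1: largest Jordan block has size 2, contributing (x − 1)^2
  λ = 5: largest Jordan block has size 1, contributing (x − 5)

So m_A(x) = (x - 5)*(x - 1)^2 = x^3 - 7*x^2 + 11*x - 5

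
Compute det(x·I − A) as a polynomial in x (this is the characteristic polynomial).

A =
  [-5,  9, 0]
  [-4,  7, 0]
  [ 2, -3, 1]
x^3 - 3*x^2 + 3*x - 1

Expanding det(x·I − A) (e.g. by cofactor expansion or by noting that A is similar to its Jordan form J, which has the same characteristic polynomial as A) gives
  χ_A(x) = x^3 - 3*x^2 + 3*x - 1
which factors as (x - 1)^3. The eigenvalues (with algebraic multiplicities) are λ = 1 with multiplicity 3.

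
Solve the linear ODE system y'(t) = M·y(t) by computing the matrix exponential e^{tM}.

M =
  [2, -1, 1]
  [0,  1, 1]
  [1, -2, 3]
e^{tM} =
  [t^2*exp(2*t)/2 + exp(2*t), -t^2*exp(2*t)/2 - t*exp(2*t), t*exp(2*t)]
  [t^2*exp(2*t)/2, -t^2*exp(2*t)/2 - t*exp(2*t) + exp(2*t), t*exp(2*t)]
  [t^2*exp(2*t)/2 + t*exp(2*t), -t^2*exp(2*t)/2 - 2*t*exp(2*t), t*exp(2*t) + exp(2*t)]

Strategy: write M = P · J · P⁻¹ where J is a Jordan canonical form, so e^{tM} = P · e^{tJ} · P⁻¹, and e^{tJ} can be computed block-by-block.

M has Jordan form
J =
  [2, 1, 0]
  [0, 2, 1]
  [0, 0, 2]
(up to reordering of blocks).

Per-block formulas:
  For a 3×3 Jordan block J_3(2): exp(t · J_3(2)) = e^(2t)·(I + t·N + (t^2/2)·N^2), where N is the 3×3 nilpotent shift.

After assembling e^{tJ} and conjugating by P, we get:

e^{tM} =
  [t^2*exp(2*t)/2 + exp(2*t), -t^2*exp(2*t)/2 - t*exp(2*t), t*exp(2*t)]
  [t^2*exp(2*t)/2, -t^2*exp(2*t)/2 - t*exp(2*t) + exp(2*t), t*exp(2*t)]
  [t^2*exp(2*t)/2 + t*exp(2*t), -t^2*exp(2*t)/2 - 2*t*exp(2*t), t*exp(2*t) + exp(2*t)]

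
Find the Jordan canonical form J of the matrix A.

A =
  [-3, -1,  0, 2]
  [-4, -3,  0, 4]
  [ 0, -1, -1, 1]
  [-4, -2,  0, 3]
J_2(-1) ⊕ J_2(-1)

The characteristic polynomial is
  det(x·I − A) = x^4 + 4*x^3 + 6*x^2 + 4*x + 1 = (x + 1)^4

Eigenvalues and multiplicities (the geometric multiplicity of λ is n − rank(A − λI), which equals the number of Jordan blocks for λ):
  λ = -1: algebraic multiplicity = 4, geometric multiplicity = 2

Determining the block sizes for each eigenvalue:
  λ = -1: with am = 4 and gm = 2, the partition is not yet determined (e.g. several partitions of 4 into 2 parts exist). Let N = A − (-1)·I. Computing rank(N^1) = 2, rank(N^2) = 0; the number of blocks of size ≥ j is rank(N^{j−1}) − rank(N^j), giving [2, 2]. So we have 2 block(s) of size 2 → block sizes [2, 2]

Assembling the blocks gives a Jordan form
J =
  [-1,  1,  0,  0]
  [ 0, -1,  0,  0]
  [ 0,  0, -1,  1]
  [ 0,  0,  0, -1]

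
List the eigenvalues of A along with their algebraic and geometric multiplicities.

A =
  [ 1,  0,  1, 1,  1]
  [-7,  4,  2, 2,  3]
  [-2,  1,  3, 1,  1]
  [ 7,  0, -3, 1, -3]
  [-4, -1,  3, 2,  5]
λ = 2: alg = 1, geom = 1; λ = 3: alg = 4, geom = 2

Step 1 — factor the characteristic polynomial to read off the algebraic multiplicities:
  χ_A(x) = (x - 3)^4*(x - 2)

Step 2 — compute geometric multiplicities via the rank-nullity identity g(λ) = n − rank(A − λI):
  rank(A − (2)·I) = 4, so dim ker(A − (2)·I) = n − 4 = 1
  rank(A − (3)·I) = 3, so dim ker(A − (3)·I) = n − 3 = 2

Summary:
  λ = 2: algebraic multiplicity = 1, geometric multiplicity = 1
  λ = 3: algebraic multiplicity = 4, geometric multiplicity = 2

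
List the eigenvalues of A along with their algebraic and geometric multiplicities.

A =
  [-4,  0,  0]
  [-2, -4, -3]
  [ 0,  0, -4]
λ = -4: alg = 3, geom = 2

Step 1 — factor the characteristic polynomial to read off the algebraic multiplicities:
  χ_A(x) = (x + 4)^3

Step 2 — compute geometric multiplicities via the rank-nullity identity g(λ) = n − rank(A − λI):
  rank(A − (-4)·I) = 1, so dim ker(A − (-4)·I) = n − 1 = 2

Summary:
  λ = -4: algebraic multiplicity = 3, geometric multiplicity = 2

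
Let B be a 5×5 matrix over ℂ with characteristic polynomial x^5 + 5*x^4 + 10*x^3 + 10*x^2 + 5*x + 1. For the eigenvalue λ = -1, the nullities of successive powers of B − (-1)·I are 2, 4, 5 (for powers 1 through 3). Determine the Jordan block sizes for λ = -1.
Block sizes for λ = -1: [3, 2]

From the dimensions of kernels of powers, the number of Jordan blocks of size at least j is d_j − d_{j−1} where d_j = dim ker(N^j) (with d_0 = 0). Computing the differences gives [2, 2, 1].
The number of blocks of size exactly k is (#blocks of size ≥ k) − (#blocks of size ≥ k + 1), so the partition is: 1 block(s) of size 2, 1 block(s) of size 3.
In nonincreasing order the block sizes are [3, 2].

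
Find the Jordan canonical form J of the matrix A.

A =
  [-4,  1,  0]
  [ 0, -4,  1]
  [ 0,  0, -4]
J_3(-4)

The characteristic polynomial is
  det(x·I − A) = x^3 + 12*x^2 + 48*x + 64 = (x + 4)^3

Eigenvalues and multiplicities (the geometric multiplicity of λ is n − rank(A − λI), which equals the number of Jordan blocks for λ):
  λ = -4: algebraic multiplicity = 3, geometric multiplicity = 1

Determining the block sizes for each eigenvalue:
  λ = -4: one block (gm = 1), so the single block has size am = 3 → block sizes [3]

Assembling the blocks gives a Jordan form
J =
  [-4,  1,  0]
  [ 0, -4,  1]
  [ 0,  0, -4]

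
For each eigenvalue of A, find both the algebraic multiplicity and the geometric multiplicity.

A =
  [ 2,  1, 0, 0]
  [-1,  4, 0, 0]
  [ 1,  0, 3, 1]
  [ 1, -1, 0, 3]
λ = 3: alg = 4, geom = 2

Step 1 — factor the characteristic polynomial to read off the algebraic multiplicities:
  χ_A(x) = (x - 3)^4

Step 2 — compute geometric multiplicities via the rank-nullity identity g(λ) = n − rank(A − λI):
  rank(A − (3)·I) = 2, so dim ker(A − (3)·I) = n − 2 = 2

Summary:
  λ = 3: algebraic multiplicity = 4, geometric multiplicity = 2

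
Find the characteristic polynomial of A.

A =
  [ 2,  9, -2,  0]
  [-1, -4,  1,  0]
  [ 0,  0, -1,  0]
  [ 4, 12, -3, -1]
x^4 + 4*x^3 + 6*x^2 + 4*x + 1

Expanding det(x·I − A) (e.g. by cofactor expansion or by noting that A is similar to its Jordan form J, which has the same characteristic polynomial as A) gives
  χ_A(x) = x^4 + 4*x^3 + 6*x^2 + 4*x + 1
which factors as (x + 1)^4. The eigenvalues (with algebraic multiplicities) are λ = -1 with multiplicity 4.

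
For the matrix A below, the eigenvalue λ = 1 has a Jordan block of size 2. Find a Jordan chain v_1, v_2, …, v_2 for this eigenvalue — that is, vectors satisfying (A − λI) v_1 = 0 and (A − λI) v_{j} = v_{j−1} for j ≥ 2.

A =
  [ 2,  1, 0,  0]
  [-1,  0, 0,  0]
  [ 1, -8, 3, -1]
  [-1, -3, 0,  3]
A Jordan chain for λ = 1 of length 2:
v_1 = (1, -1, -5, -1)ᵀ
v_2 = (1, 0, -3, 0)ᵀ

Let N = A − (1)·I. We want v_2 with N^2 v_2 = 0 but N^1 v_2 ≠ 0; then v_{j-1} := N · v_j for j = 2, …, 2.

Pick v_2 = (1, 0, -3, 0)ᵀ.
Then v_1 = N · v_2 = (1, -1, -5, -1)ᵀ.

Sanity check: (A − (1)·I) v_1 = (0, 0, 0, 0)ᵀ = 0. ✓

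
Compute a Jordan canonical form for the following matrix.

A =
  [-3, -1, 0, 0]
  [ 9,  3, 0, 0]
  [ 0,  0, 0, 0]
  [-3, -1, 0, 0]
J_2(0) ⊕ J_1(0) ⊕ J_1(0)

The characteristic polynomial is
  det(x·I − A) = x^4

Eigenvalues and multiplicities (the geometric multiplicity of λ is n − rank(A − λI), which equals the number of Jordan blocks for λ):
  λ = 0: algebraic multiplicity = 4, geometric multiplicity = 3

Determining the block sizes for each eigenvalue:
  λ = 0: 3 blocks summing to 4 forces exactly one block of size 2 and the rest size 1 → block sizes [2, 1, 1]

Assembling the blocks gives a Jordan form
J =
  [0, 1, 0, 0]
  [0, 0, 0, 0]
  [0, 0, 0, 0]
  [0, 0, 0, 0]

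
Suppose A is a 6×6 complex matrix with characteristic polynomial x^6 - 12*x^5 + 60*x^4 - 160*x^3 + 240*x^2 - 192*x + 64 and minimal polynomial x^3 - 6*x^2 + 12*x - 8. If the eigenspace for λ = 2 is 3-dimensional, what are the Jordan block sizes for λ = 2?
Block sizes for λ = 2: [3, 2, 1]

Step 1 — from the characteristic polynomial, algebraic multiplicity of λ = 2 is 6. From dim ker(A − (2)·I) = 3, there are exactly 3 Jordan blocks for λ = 2.
Step 2 — from the minimal polynomial, the factor (x − 2)^3 tells us the largest block for λ = 2 has size 3.
Step 3 — with total size 6, 3 blocks, and largest block 3, the block sizes (in nonincreasing order) are [3, 2, 1].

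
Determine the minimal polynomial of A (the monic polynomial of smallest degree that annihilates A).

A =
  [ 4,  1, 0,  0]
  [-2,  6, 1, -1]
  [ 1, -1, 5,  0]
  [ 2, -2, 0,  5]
x^3 - 15*x^2 + 75*x - 125

The characteristic polynomial is χ_A(x) = (x - 5)^4, so the eigenvalues are known. The minimal polynomial is
  m_A(x) = Π_λ (x − λ)^{k_λ}
where k_λ is the size of the *largest* Jordan block for λ (equivalently, the smallest k with (A − λI)^k v = 0 for every generalised eigenvector v of λ).

  λ = 5: largest Jordan block has size 3, contributing (x − 5)^3

So m_A(x) = (x - 5)^3 = x^3 - 15*x^2 + 75*x - 125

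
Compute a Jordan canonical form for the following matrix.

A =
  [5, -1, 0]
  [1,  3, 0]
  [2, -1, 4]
J_3(4)

The characteristic polynomial is
  det(x·I − A) = x^3 - 12*x^2 + 48*x - 64 = (x - 4)^3

Eigenvalues and multiplicities (the geometric multiplicity of λ is n − rank(A − λI), which equals the number of Jordan blocks for λ):
  λ = 4: algebraic multiplicity = 3, geometric multiplicity = 1

Determining the block sizes for each eigenvalue:
  λ = 4: one block (gm = 1), so the single block has size am = 3 → block sizes [3]

Assembling the blocks gives a Jordan form
J =
  [4, 1, 0]
  [0, 4, 1]
  [0, 0, 4]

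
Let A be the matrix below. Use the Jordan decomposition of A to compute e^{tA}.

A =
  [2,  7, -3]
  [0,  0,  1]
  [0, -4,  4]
e^{tA} =
  [exp(2*t), -t^2*exp(2*t) + 7*t*exp(2*t), t^2*exp(2*t)/2 - 3*t*exp(2*t)]
  [0, -2*t*exp(2*t) + exp(2*t), t*exp(2*t)]
  [0, -4*t*exp(2*t), 2*t*exp(2*t) + exp(2*t)]

Strategy: write A = P · J · P⁻¹ where J is a Jordan canonical form, so e^{tA} = P · e^{tJ} · P⁻¹, and e^{tJ} can be computed block-by-block.

A has Jordan form
J =
  [2, 1, 0]
  [0, 2, 1]
  [0, 0, 2]
(up to reordering of blocks).

Per-block formulas:
  For a 3×3 Jordan block J_3(2): exp(t · J_3(2)) = e^(2t)·(I + t·N + (t^2/2)·N^2), where N is the 3×3 nilpotent shift.

After assembling e^{tJ} and conjugating by P, we get:

e^{tA} =
  [exp(2*t), -t^2*exp(2*t) + 7*t*exp(2*t), t^2*exp(2*t)/2 - 3*t*exp(2*t)]
  [0, -2*t*exp(2*t) + exp(2*t), t*exp(2*t)]
  [0, -4*t*exp(2*t), 2*t*exp(2*t) + exp(2*t)]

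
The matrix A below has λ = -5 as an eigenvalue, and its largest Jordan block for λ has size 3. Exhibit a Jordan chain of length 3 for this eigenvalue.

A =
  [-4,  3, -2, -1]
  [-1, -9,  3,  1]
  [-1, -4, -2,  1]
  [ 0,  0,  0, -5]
A Jordan chain for λ = -5 of length 3:
v_1 = (-1, 1, 1, 0)ᵀ
v_2 = (3, -4, -4, 0)ᵀ
v_3 = (0, 1, 0, 0)ᵀ

Let N = A − (-5)·I. We want v_3 with N^3 v_3 = 0 but N^2 v_3 ≠ 0; then v_{j-1} := N · v_j for j = 3, …, 2.

Pick v_3 = (0, 1, 0, 0)ᵀ.
Then v_2 = N · v_3 = (3, -4, -4, 0)ᵀ.
Then v_1 = N · v_2 = (-1, 1, 1, 0)ᵀ.

Sanity check: (A − (-5)·I) v_1 = (0, 0, 0, 0)ᵀ = 0. ✓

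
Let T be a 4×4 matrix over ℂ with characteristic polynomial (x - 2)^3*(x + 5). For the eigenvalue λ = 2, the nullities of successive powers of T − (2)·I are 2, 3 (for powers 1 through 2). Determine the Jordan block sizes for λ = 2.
Block sizes for λ = 2: [2, 1]

From the dimensions of kernels of powers, the number of Jordan blocks of size at least j is d_j − d_{j−1} where d_j = dim ker(N^j) (with d_0 = 0). Computing the differences gives [2, 1].
The number of blocks of size exactly k is (#blocks of size ≥ k) − (#blocks of size ≥ k + 1), so the partition is: 1 block(s) of size 1, 1 block(s) of size 2.
In nonincreasing order the block sizes are [2, 1].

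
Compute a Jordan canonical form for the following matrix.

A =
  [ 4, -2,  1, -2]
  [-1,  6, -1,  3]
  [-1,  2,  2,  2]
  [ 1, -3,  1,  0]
J_2(3) ⊕ J_2(3)

The characteristic polynomial is
  det(x·I − A) = x^4 - 12*x^3 + 54*x^2 - 108*x + 81 = (x - 3)^4

Eigenvalues and multiplicities (the geometric multiplicity of λ is n − rank(A − λI), which equals the number of Jordan blocks for λ):
  λ = 3: algebraic multiplicity = 4, geometric multiplicity = 2

Determining the block sizes for each eigenvalue:
  λ = 3: with am = 4 and gm = 2, the partition is not yet determined (e.g. several partitions of 4 into 2 parts exist). Let N = A − (3)·I. Computing rank(N^1) = 2, rank(N^2) = 0; the number of blocks of size ≥ j is rank(N^{j−1}) − rank(N^j), giving [2, 2]. So we have 2 block(s) of size 2 → block sizes [2, 2]

Assembling the blocks gives a Jordan form
J =
  [3, 1, 0, 0]
  [0, 3, 0, 0]
  [0, 0, 3, 1]
  [0, 0, 0, 3]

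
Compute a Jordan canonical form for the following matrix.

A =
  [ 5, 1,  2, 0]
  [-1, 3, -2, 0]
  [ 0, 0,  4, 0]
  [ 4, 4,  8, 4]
J_2(4) ⊕ J_1(4) ⊕ J_1(4)

The characteristic polynomial is
  det(x·I − A) = x^4 - 16*x^3 + 96*x^2 - 256*x + 256 = (x - 4)^4

Eigenvalues and multiplicities (the geometric multiplicity of λ is n − rank(A − λI), which equals the number of Jordan blocks for λ):
  λ = 4: algebraic multiplicity = 4, geometric multiplicity = 3

Determining the block sizes for each eigenvalue:
  λ = 4: 3 blocks summing to 4 forces exactly one block of size 2 and the rest size 1 → block sizes [2, 1, 1]

Assembling the blocks gives a Jordan form
J =
  [4, 1, 0, 0]
  [0, 4, 0, 0]
  [0, 0, 4, 0]
  [0, 0, 0, 4]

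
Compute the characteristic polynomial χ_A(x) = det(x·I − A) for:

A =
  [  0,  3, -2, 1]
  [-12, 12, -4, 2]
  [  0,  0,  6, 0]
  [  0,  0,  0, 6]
x^4 - 24*x^3 + 216*x^2 - 864*x + 1296

Expanding det(x·I − A) (e.g. by cofactor expansion or by noting that A is similar to its Jordan form J, which has the same characteristic polynomial as A) gives
  χ_A(x) = x^4 - 24*x^3 + 216*x^2 - 864*x + 1296
which factors as (x - 6)^4. The eigenvalues (with algebraic multiplicities) are λ = 6 with multiplicity 4.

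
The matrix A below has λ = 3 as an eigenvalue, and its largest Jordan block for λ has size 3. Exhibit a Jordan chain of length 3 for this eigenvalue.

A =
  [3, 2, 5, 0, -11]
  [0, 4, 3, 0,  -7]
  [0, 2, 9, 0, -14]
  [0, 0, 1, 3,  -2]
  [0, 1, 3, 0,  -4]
A Jordan chain for λ = 3 of length 3:
v_1 = (1, 0, 0, 0, 0)ᵀ
v_2 = (2, 1, 2, 0, 1)ᵀ
v_3 = (0, 1, 0, 0, 0)ᵀ

Let N = A − (3)·I. We want v_3 with N^3 v_3 = 0 but N^2 v_3 ≠ 0; then v_{j-1} := N · v_j for j = 3, …, 2.

Pick v_3 = (0, 1, 0, 0, 0)ᵀ.
Then v_2 = N · v_3 = (2, 1, 2, 0, 1)ᵀ.
Then v_1 = N · v_2 = (1, 0, 0, 0, 0)ᵀ.

Sanity check: (A − (3)·I) v_1 = (0, 0, 0, 0, 0)ᵀ = 0. ✓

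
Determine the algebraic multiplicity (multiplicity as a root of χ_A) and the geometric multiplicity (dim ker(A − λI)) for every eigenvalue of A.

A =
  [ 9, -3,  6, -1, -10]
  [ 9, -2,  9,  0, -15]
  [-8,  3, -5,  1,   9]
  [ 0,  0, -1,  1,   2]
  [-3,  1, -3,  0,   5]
λ = 1: alg = 2, geom = 1; λ = 2: alg = 3, geom = 1

Step 1 — factor the characteristic polynomial to read off the algebraic multiplicities:
  χ_A(x) = (x - 2)^3*(x - 1)^2

Step 2 — compute geometric multiplicities via the rank-nullity identity g(λ) = n − rank(A − λI):
  rank(A − (1)·I) = 4, so dim ker(A − (1)·I) = n − 4 = 1
  rank(A − (2)·I) = 4, so dim ker(A − (2)·I) = n − 4 = 1

Summary:
  λ = 1: algebraic multiplicity = 2, geometric multiplicity = 1
  λ = 2: algebraic multiplicity = 3, geometric multiplicity = 1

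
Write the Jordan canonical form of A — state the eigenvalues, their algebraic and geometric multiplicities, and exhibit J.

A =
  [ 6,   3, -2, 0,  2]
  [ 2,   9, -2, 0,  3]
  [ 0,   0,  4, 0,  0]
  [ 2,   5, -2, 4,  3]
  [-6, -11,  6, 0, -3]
J_3(4) ⊕ J_1(4) ⊕ J_1(4)

The characteristic polynomial is
  det(x·I − A) = x^5 - 20*x^4 + 160*x^3 - 640*x^2 + 1280*x - 1024 = (x - 4)^5

Eigenvalues and multiplicities (the geometric multiplicity of λ is n − rank(A − λI), which equals the number of Jordan blocks for λ):
  λ = 4: algebraic multiplicity = 5, geometric multiplicity = 3

Determining the block sizes for each eigenvalue:
  λ = 4: with am = 5 and gm = 3, the partition is not yet determined (e.g. several partitions of 5 into 3 parts exist). Let N = A − (4)·I. Computing rank(N^1) = 2, rank(N^2) = 1, rank(N^3) = 0; the number of blocks of size ≥ j is rank(N^{j−1}) − rank(N^j), giving [3, 1, 1]. So we have 1 block(s) of size 3, 2 block(s) of size 1 → block sizes [3, 1, 1]

Assembling the blocks gives a Jordan form
J =
  [4, 1, 0, 0, 0]
  [0, 4, 1, 0, 0]
  [0, 0, 4, 0, 0]
  [0, 0, 0, 4, 0]
  [0, 0, 0, 0, 4]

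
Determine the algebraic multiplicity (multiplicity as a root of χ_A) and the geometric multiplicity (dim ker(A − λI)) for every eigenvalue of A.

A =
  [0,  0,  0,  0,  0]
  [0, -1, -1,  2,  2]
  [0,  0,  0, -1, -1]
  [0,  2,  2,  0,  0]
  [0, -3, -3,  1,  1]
λ = 0: alg = 5, geom = 3

Step 1 — factor the characteristic polynomial to read off the algebraic multiplicities:
  χ_A(x) = x^5

Step 2 — compute geometric multiplicities via the rank-nullity identity g(λ) = n − rank(A − λI):
  rank(A − (0)·I) = 2, so dim ker(A − (0)·I) = n − 2 = 3

Summary:
  λ = 0: algebraic multiplicity = 5, geometric multiplicity = 3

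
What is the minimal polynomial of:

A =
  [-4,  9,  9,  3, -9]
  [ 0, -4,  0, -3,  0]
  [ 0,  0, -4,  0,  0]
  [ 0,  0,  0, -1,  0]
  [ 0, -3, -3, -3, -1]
x^2 + 5*x + 4

The characteristic polynomial is χ_A(x) = (x + 1)^2*(x + 4)^3, so the eigenvalues are known. The minimal polynomial is
  m_A(x) = Π_λ (x − λ)^{k_λ}
where k_λ is the size of the *largest* Jordan block for λ (equivalently, the smallest k with (A − λI)^k v = 0 for every generalised eigenvector v of λ).

  λ = -4: largest Jordan block has size 1, contributing (x + 4)
  λ = -1: largest Jordan block has size 1, contributing (x + 1)

So m_A(x) = (x + 1)*(x + 4) = x^2 + 5*x + 4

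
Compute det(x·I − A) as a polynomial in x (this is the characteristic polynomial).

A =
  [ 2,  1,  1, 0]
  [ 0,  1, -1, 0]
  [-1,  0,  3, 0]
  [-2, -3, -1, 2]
x^4 - 8*x^3 + 24*x^2 - 32*x + 16

Expanding det(x·I − A) (e.g. by cofactor expansion or by noting that A is similar to its Jordan form J, which has the same characteristic polynomial as A) gives
  χ_A(x) = x^4 - 8*x^3 + 24*x^2 - 32*x + 16
which factors as (x - 2)^4. The eigenvalues (with algebraic multiplicities) are λ = 2 with multiplicity 4.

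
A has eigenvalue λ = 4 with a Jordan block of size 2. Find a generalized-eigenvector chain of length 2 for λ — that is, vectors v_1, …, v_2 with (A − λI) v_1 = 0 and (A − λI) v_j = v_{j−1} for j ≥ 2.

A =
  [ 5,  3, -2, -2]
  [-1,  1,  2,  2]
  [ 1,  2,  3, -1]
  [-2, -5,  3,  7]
A Jordan chain for λ = 4 of length 2:
v_1 = (1, -1, 1, -2)ᵀ
v_2 = (1, 0, 0, 0)ᵀ

Let N = A − (4)·I. We want v_2 with N^2 v_2 = 0 but N^1 v_2 ≠ 0; then v_{j-1} := N · v_j for j = 2, …, 2.

Pick v_2 = (1, 0, 0, 0)ᵀ.
Then v_1 = N · v_2 = (1, -1, 1, -2)ᵀ.

Sanity check: (A − (4)·I) v_1 = (0, 0, 0, 0)ᵀ = 0. ✓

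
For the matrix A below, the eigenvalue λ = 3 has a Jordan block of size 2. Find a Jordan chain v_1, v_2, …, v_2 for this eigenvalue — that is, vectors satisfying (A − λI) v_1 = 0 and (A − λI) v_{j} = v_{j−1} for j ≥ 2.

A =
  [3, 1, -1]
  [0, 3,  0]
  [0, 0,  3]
A Jordan chain for λ = 3 of length 2:
v_1 = (1, 0, 0)ᵀ
v_2 = (0, 1, 0)ᵀ

Let N = A − (3)·I. We want v_2 with N^2 v_2 = 0 but N^1 v_2 ≠ 0; then v_{j-1} := N · v_j for j = 2, …, 2.

Pick v_2 = (0, 1, 0)ᵀ.
Then v_1 = N · v_2 = (1, 0, 0)ᵀ.

Sanity check: (A − (3)·I) v_1 = (0, 0, 0)ᵀ = 0. ✓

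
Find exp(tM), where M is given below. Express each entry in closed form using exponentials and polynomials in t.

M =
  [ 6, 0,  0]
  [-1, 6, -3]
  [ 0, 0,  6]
e^{tM} =
  [exp(6*t), 0, 0]
  [-t*exp(6*t), exp(6*t), -3*t*exp(6*t)]
  [0, 0, exp(6*t)]

Strategy: write M = P · J · P⁻¹ where J is a Jordan canonical form, so e^{tM} = P · e^{tJ} · P⁻¹, and e^{tJ} can be computed block-by-block.

M has Jordan form
J =
  [6, 1, 0]
  [0, 6, 0]
  [0, 0, 6]
(up to reordering of blocks).

Per-block formulas:
  For a 1×1 block at λ = 6: exp(t · [6]) = [e^(6t)].
  For a 2×2 Jordan block J_2(6): exp(t · J_2(6)) = e^(6t)·(I + t·N), where N is the 2×2 nilpotent shift.

After assembling e^{tJ} and conjugating by P, we get:

e^{tM} =
  [exp(6*t), 0, 0]
  [-t*exp(6*t), exp(6*t), -3*t*exp(6*t)]
  [0, 0, exp(6*t)]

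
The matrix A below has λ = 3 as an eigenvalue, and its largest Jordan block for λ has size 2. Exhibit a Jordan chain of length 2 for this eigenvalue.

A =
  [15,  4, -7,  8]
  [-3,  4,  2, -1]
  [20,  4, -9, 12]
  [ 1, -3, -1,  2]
A Jordan chain for λ = 3 of length 2:
v_1 = (12, -3, 20, 1)ᵀ
v_2 = (1, 0, 0, 0)ᵀ

Let N = A − (3)·I. We want v_2 with N^2 v_2 = 0 but N^1 v_2 ≠ 0; then v_{j-1} := N · v_j for j = 2, …, 2.

Pick v_2 = (1, 0, 0, 0)ᵀ.
Then v_1 = N · v_2 = (12, -3, 20, 1)ᵀ.

Sanity check: (A − (3)·I) v_1 = (0, 0, 0, 0)ᵀ = 0. ✓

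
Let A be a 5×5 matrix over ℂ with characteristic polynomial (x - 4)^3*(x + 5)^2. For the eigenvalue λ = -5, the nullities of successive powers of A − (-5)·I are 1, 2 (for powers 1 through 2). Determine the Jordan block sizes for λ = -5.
Block sizes for λ = -5: [2]

From the dimensions of kernels of powers, the number of Jordan blocks of size at least j is d_j − d_{j−1} where d_j = dim ker(N^j) (with d_0 = 0). Computing the differences gives [1, 1].
The number of blocks of size exactly k is (#blocks of size ≥ k) − (#blocks of size ≥ k + 1), so the partition is: 1 block(s) of size 2.
In nonincreasing order the block sizes are [2].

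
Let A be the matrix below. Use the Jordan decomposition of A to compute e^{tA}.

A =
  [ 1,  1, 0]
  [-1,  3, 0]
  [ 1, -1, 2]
e^{tA} =
  [-t*exp(2*t) + exp(2*t), t*exp(2*t), 0]
  [-t*exp(2*t), t*exp(2*t) + exp(2*t), 0]
  [t*exp(2*t), -t*exp(2*t), exp(2*t)]

Strategy: write A = P · J · P⁻¹ where J is a Jordan canonical form, so e^{tA} = P · e^{tJ} · P⁻¹, and e^{tJ} can be computed block-by-block.

A has Jordan form
J =
  [2, 1, 0]
  [0, 2, 0]
  [0, 0, 2]
(up to reordering of blocks).

Per-block formulas:
  For a 2×2 Jordan block J_2(2): exp(t · J_2(2)) = e^(2t)·(I + t·N), where N is the 2×2 nilpotent shift.
  For a 1×1 block at λ = 2: exp(t · [2]) = [e^(2t)].

After assembling e^{tJ} and conjugating by P, we get:

e^{tA} =
  [-t*exp(2*t) + exp(2*t), t*exp(2*t), 0]
  [-t*exp(2*t), t*exp(2*t) + exp(2*t), 0]
  [t*exp(2*t), -t*exp(2*t), exp(2*t)]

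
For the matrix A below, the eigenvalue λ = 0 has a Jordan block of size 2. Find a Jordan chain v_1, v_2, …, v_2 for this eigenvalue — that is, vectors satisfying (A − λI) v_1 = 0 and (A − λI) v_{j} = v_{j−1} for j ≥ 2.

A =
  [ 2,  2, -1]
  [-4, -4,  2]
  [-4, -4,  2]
A Jordan chain for λ = 0 of length 2:
v_1 = (2, -4, -4)ᵀ
v_2 = (1, 0, 0)ᵀ

Let N = A − (0)·I. We want v_2 with N^2 v_2 = 0 but N^1 v_2 ≠ 0; then v_{j-1} := N · v_j for j = 2, …, 2.

Pick v_2 = (1, 0, 0)ᵀ.
Then v_1 = N · v_2 = (2, -4, -4)ᵀ.

Sanity check: (A − (0)·I) v_1 = (0, 0, 0)ᵀ = 0. ✓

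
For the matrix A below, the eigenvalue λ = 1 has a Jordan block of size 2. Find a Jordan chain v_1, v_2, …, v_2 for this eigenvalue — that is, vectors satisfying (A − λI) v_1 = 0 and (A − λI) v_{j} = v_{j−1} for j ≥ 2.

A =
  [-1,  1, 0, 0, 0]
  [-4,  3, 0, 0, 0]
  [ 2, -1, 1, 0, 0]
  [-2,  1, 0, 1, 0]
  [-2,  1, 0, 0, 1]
A Jordan chain for λ = 1 of length 2:
v_1 = (-2, -4, 2, -2, -2)ᵀ
v_2 = (1, 0, 0, 0, 0)ᵀ

Let N = A − (1)·I. We want v_2 with N^2 v_2 = 0 but N^1 v_2 ≠ 0; then v_{j-1} := N · v_j for j = 2, …, 2.

Pick v_2 = (1, 0, 0, 0, 0)ᵀ.
Then v_1 = N · v_2 = (-2, -4, 2, -2, -2)ᵀ.

Sanity check: (A − (1)·I) v_1 = (0, 0, 0, 0, 0)ᵀ = 0. ✓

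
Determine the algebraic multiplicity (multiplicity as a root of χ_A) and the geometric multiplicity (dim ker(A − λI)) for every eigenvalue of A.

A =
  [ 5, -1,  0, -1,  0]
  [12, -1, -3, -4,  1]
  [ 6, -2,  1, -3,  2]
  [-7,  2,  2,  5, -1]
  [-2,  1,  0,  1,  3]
λ = 2: alg = 2, geom = 1; λ = 3: alg = 3, geom = 1

Step 1 — factor the characteristic polynomial to read off the algebraic multiplicities:
  χ_A(x) = (x - 3)^3*(x - 2)^2

Step 2 — compute geometric multiplicities via the rank-nullity identity g(λ) = n − rank(A − λI):
  rank(A − (2)·I) = 4, so dim ker(A − (2)·I) = n − 4 = 1
  rank(A − (3)·I) = 4, so dim ker(A − (3)·I) = n − 4 = 1

Summary:
  λ = 2: algebraic multiplicity = 2, geometric multiplicity = 1
  λ = 3: algebraic multiplicity = 3, geometric multiplicity = 1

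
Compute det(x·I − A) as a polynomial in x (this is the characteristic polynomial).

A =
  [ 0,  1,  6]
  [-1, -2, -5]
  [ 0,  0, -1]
x^3 + 3*x^2 + 3*x + 1

Expanding det(x·I − A) (e.g. by cofactor expansion or by noting that A is similar to its Jordan form J, which has the same characteristic polynomial as A) gives
  χ_A(x) = x^3 + 3*x^2 + 3*x + 1
which factors as (x + 1)^3. The eigenvalues (with algebraic multiplicities) are λ = -1 with multiplicity 3.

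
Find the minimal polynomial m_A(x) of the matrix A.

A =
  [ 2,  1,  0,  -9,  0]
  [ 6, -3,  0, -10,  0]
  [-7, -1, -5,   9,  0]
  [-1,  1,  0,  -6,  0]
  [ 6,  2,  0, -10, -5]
x^3 + 7*x^2 - 5*x - 75

The characteristic polynomial is χ_A(x) = (x - 3)*(x + 5)^4, so the eigenvalues are known. The minimal polynomial is
  m_A(x) = Π_λ (x − λ)^{k_λ}
where k_λ is the size of the *largest* Jordan block for λ (equivalently, the smallest k with (A − λI)^k v = 0 for every generalised eigenvector v of λ).

  λ = -5: largest Jordan block has size 2, contributing (x + 5)^2
  λ = 3: largest Jordan block has size 1, contributing (x − 3)

So m_A(x) = (x - 3)*(x + 5)^2 = x^3 + 7*x^2 - 5*x - 75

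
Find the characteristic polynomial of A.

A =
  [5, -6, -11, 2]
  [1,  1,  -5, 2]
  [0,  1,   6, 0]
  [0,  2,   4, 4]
x^4 - 16*x^3 + 96*x^2 - 256*x + 256

Expanding det(x·I − A) (e.g. by cofactor expansion or by noting that A is similar to its Jordan form J, which has the same characteristic polynomial as A) gives
  χ_A(x) = x^4 - 16*x^3 + 96*x^2 - 256*x + 256
which factors as (x - 4)^4. The eigenvalues (with algebraic multiplicities) are λ = 4 with multiplicity 4.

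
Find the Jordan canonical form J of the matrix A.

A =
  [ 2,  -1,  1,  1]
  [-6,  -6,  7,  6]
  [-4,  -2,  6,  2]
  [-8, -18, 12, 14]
J_3(4) ⊕ J_1(4)

The characteristic polynomial is
  det(x·I − A) = x^4 - 16*x^3 + 96*x^2 - 256*x + 256 = (x - 4)^4

Eigenvalues and multiplicities (the geometric multiplicity of λ is n − rank(A − λI), which equals the number of Jordan blocks for λ):
  λ = 4: algebraic multiplicity = 4, geometric multiplicity = 2

Determining the block sizes for each eigenvalue:
  λ = 4: with am = 4 and gm = 2, the partition is not yet determined (e.g. several partitions of 4 into 2 parts exist). Let N = A − (4)·I. Computing rank(N^1) = 2, rank(N^2) = 1, rank(N^3) = 0; the number of blocks of size ≥ j is rank(N^{j−1}) − rank(N^j), giving [2, 1, 1]. So we have 1 block(s) of size 3, 1 block(s) of size 1 → block sizes [3, 1]

Assembling the blocks gives a Jordan form
J =
  [4, 1, 0, 0]
  [0, 4, 1, 0]
  [0, 0, 4, 0]
  [0, 0, 0, 4]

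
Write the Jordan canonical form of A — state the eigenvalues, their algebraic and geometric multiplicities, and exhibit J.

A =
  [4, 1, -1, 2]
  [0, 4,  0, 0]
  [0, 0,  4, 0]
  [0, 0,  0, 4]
J_2(4) ⊕ J_1(4) ⊕ J_1(4)

The characteristic polynomial is
  det(x·I − A) = x^4 - 16*x^3 + 96*x^2 - 256*x + 256 = (x - 4)^4

Eigenvalues and multiplicities (the geometric multiplicity of λ is n − rank(A − λI), which equals the number of Jordan blocks for λ):
  λ = 4: algebraic multiplicity = 4, geometric multiplicity = 3

Determining the block sizes for each eigenvalue:
  λ = 4: 3 blocks summing to 4 forces exactly one block of size 2 and the rest size 1 → block sizes [2, 1, 1]

Assembling the blocks gives a Jordan form
J =
  [4, 1, 0, 0]
  [0, 4, 0, 0]
  [0, 0, 4, 0]
  [0, 0, 0, 4]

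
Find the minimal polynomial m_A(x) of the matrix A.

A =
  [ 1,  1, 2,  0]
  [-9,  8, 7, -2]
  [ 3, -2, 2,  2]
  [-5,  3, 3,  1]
x^3 - 9*x^2 + 27*x - 27

The characteristic polynomial is χ_A(x) = (x - 3)^4, so the eigenvalues are known. The minimal polynomial is
  m_A(x) = Π_λ (x − λ)^{k_λ}
where k_λ is the size of the *largest* Jordan block for λ (equivalently, the smallest k with (A − λI)^k v = 0 for every generalised eigenvector v of λ).

  λ = 3: largest Jordan block has size 3, contributing (x − 3)^3

So m_A(x) = (x - 3)^3 = x^3 - 9*x^2 + 27*x - 27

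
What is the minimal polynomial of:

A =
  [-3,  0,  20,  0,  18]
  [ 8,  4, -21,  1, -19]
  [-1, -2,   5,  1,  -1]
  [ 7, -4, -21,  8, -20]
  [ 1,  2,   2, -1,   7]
x^4 - 15*x^3 + 54*x^2 + 108*x - 648

The characteristic polynomial is χ_A(x) = (x - 6)^4*(x + 3), so the eigenvalues are known. The minimal polynomial is
  m_A(x) = Π_λ (x − λ)^{k_λ}
where k_λ is the size of the *largest* Jordan block for λ (equivalently, the smallest k with (A − λI)^k v = 0 for every generalised eigenvector v of λ).

  λ = -3: largest Jordan block has size 1, contributing (x + 3)
  λ = 6: largest Jordan block has size 3, contributing (x − 6)^3

So m_A(x) = (x - 6)^3*(x + 3) = x^4 - 15*x^3 + 54*x^2 + 108*x - 648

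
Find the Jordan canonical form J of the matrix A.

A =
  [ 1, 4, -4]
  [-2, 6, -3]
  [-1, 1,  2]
J_3(3)

The characteristic polynomial is
  det(x·I − A) = x^3 - 9*x^2 + 27*x - 27 = (x - 3)^3

Eigenvalues and multiplicities (the geometric multiplicity of λ is n − rank(A − λI), which equals the number of Jordan blocks for λ):
  λ = 3: algebraic multiplicity = 3, geometric multiplicity = 1

Determining the block sizes for each eigenvalue:
  λ = 3: one block (gm = 1), so the single block has size am = 3 → block sizes [3]

Assembling the blocks gives a Jordan form
J =
  [3, 1, 0]
  [0, 3, 1]
  [0, 0, 3]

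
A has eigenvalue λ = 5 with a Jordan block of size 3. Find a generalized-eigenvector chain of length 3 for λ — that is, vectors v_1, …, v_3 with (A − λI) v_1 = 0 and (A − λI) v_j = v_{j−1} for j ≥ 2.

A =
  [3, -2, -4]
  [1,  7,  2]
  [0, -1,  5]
A Jordan chain for λ = 5 of length 3:
v_1 = (2, 0, -1)ᵀ
v_2 = (-2, 1, 0)ᵀ
v_3 = (1, 0, 0)ᵀ

Let N = A − (5)·I. We want v_3 with N^3 v_3 = 0 but N^2 v_3 ≠ 0; then v_{j-1} := N · v_j for j = 3, …, 2.

Pick v_3 = (1, 0, 0)ᵀ.
Then v_2 = N · v_3 = (-2, 1, 0)ᵀ.
Then v_1 = N · v_2 = (2, 0, -1)ᵀ.

Sanity check: (A − (5)·I) v_1 = (0, 0, 0)ᵀ = 0. ✓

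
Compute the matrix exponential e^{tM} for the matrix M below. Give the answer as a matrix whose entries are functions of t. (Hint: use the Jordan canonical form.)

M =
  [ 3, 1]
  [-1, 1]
e^{tM} =
  [t*exp(2*t) + exp(2*t), t*exp(2*t)]
  [-t*exp(2*t), -t*exp(2*t) + exp(2*t)]

Strategy: write M = P · J · P⁻¹ where J is a Jordan canonical form, so e^{tM} = P · e^{tJ} · P⁻¹, and e^{tJ} can be computed block-by-block.

M has Jordan form
J =
  [2, 1]
  [0, 2]
(up to reordering of blocks).

Per-block formulas:
  For a 2×2 Jordan block J_2(2): exp(t · J_2(2)) = e^(2t)·(I + t·N), where N is the 2×2 nilpotent shift.

After assembling e^{tJ} and conjugating by P, we get:

e^{tM} =
  [t*exp(2*t) + exp(2*t), t*exp(2*t)]
  [-t*exp(2*t), -t*exp(2*t) + exp(2*t)]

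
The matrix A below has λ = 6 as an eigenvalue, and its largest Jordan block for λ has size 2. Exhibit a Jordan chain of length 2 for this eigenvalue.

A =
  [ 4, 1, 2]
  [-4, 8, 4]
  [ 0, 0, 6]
A Jordan chain for λ = 6 of length 2:
v_1 = (-2, -4, 0)ᵀ
v_2 = (1, 0, 0)ᵀ

Let N = A − (6)·I. We want v_2 with N^2 v_2 = 0 but N^1 v_2 ≠ 0; then v_{j-1} := N · v_j for j = 2, …, 2.

Pick v_2 = (1, 0, 0)ᵀ.
Then v_1 = N · v_2 = (-2, -4, 0)ᵀ.

Sanity check: (A − (6)·I) v_1 = (0, 0, 0)ᵀ = 0. ✓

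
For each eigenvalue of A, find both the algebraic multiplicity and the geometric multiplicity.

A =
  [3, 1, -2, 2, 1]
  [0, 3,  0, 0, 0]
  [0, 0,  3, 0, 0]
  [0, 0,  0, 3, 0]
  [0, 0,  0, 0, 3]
λ = 3: alg = 5, geom = 4

Step 1 — factor the characteristic polynomial to read off the algebraic multiplicities:
  χ_A(x) = (x - 3)^5

Step 2 — compute geometric multiplicities via the rank-nullity identity g(λ) = n − rank(A − λI):
  rank(A − (3)·I) = 1, so dim ker(A − (3)·I) = n − 1 = 4

Summary:
  λ = 3: algebraic multiplicity = 5, geometric multiplicity = 4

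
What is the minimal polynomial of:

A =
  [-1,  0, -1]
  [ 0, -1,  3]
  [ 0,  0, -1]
x^2 + 2*x + 1

The characteristic polynomial is χ_A(x) = (x + 1)^3, so the eigenvalues are known. The minimal polynomial is
  m_A(x) = Π_λ (x − λ)^{k_λ}
where k_λ is the size of the *largest* Jordan block for λ (equivalently, the smallest k with (A − λI)^k v = 0 for every generalised eigenvector v of λ).

  λ = -1: largest Jordan block has size 2, contributing (x + 1)^2

So m_A(x) = (x + 1)^2 = x^2 + 2*x + 1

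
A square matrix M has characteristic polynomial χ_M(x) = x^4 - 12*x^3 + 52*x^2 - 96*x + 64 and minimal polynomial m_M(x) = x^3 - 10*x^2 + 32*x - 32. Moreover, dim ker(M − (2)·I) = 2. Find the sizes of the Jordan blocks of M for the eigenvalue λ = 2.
Block sizes for λ = 2: [1, 1]

Step 1 — from the characteristic polynomial, algebraic multiplicity of λ = 2 is 2. From dim ker(M − (2)·I) = 2, there are exactly 2 Jordan blocks for λ = 2.
Step 2 — from the minimal polynomial, the factor (x − 2) tells us the largest block for λ = 2 has size 1.
Step 3 — with total size 2, 2 blocks, and largest block 1, the block sizes (in nonincreasing order) are [1, 1].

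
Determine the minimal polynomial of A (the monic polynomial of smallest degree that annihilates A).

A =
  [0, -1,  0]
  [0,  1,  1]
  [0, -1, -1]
x^3

The characteristic polynomial is χ_A(x) = x^3, so the eigenvalues are known. The minimal polynomial is
  m_A(x) = Π_λ (x − λ)^{k_λ}
where k_λ is the size of the *largest* Jordan block for λ (equivalently, the smallest k with (A − λI)^k v = 0 for every generalised eigenvector v of λ).

  λ = 0: largest Jordan block has size 3, contributing (x − 0)^3

So m_A(x) = x^3 = x^3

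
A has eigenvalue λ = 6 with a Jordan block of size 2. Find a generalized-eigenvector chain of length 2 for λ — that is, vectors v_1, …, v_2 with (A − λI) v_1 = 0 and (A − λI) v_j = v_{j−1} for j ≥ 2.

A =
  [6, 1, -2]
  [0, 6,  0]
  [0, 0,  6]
A Jordan chain for λ = 6 of length 2:
v_1 = (1, 0, 0)ᵀ
v_2 = (0, 1, 0)ᵀ

Let N = A − (6)·I. We want v_2 with N^2 v_2 = 0 but N^1 v_2 ≠ 0; then v_{j-1} := N · v_j for j = 2, …, 2.

Pick v_2 = (0, 1, 0)ᵀ.
Then v_1 = N · v_2 = (1, 0, 0)ᵀ.

Sanity check: (A − (6)·I) v_1 = (0, 0, 0)ᵀ = 0. ✓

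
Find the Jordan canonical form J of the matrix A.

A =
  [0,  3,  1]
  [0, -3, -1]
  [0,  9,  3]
J_2(0) ⊕ J_1(0)

The characteristic polynomial is
  det(x·I − A) = x^3

Eigenvalues and multiplicities (the geometric multiplicity of λ is n − rank(A − λI), which equals the number of Jordan blocks for λ):
  λ = 0: algebraic multiplicity = 3, geometric multiplicity = 2

Determining the block sizes for each eigenvalue:
  λ = 0: 2 blocks summing to 3 forces exactly one block of size 2 and the rest size 1 → block sizes [2, 1]

Assembling the blocks gives a Jordan form
J =
  [0, 1, 0]
  [0, 0, 0]
  [0, 0, 0]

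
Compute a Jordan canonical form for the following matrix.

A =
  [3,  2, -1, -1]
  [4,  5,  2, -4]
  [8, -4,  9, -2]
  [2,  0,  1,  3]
J_3(5) ⊕ J_1(5)

The characteristic polynomial is
  det(x·I − A) = x^4 - 20*x^3 + 150*x^2 - 500*x + 625 = (x - 5)^4

Eigenvalues and multiplicities (the geometric multiplicity of λ is n − rank(A − λI), which equals the number of Jordan blocks for λ):
  λ = 5: algebraic multiplicity = 4, geometric multiplicity = 2

Determining the block sizes for each eigenvalue:
  λ = 5: with am = 4 and gm = 2, the partition is not yet determined (e.g. several partitions of 4 into 2 parts exist). Let N = A − (5)·I. Computing rank(N^1) = 2, rank(N^2) = 1, rank(N^3) = 0; the number of blocks of size ≥ j is rank(N^{j−1}) − rank(N^j), giving [2, 1, 1]. So we have 1 block(s) of size 3, 1 block(s) of size 1 → block sizes [3, 1]

Assembling the blocks gives a Jordan form
J =
  [5, 1, 0, 0]
  [0, 5, 1, 0]
  [0, 0, 5, 0]
  [0, 0, 0, 5]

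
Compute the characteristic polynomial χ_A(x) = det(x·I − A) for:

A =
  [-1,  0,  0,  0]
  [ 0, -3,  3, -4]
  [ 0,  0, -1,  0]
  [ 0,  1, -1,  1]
x^4 + 4*x^3 + 6*x^2 + 4*x + 1

Expanding det(x·I − A) (e.g. by cofactor expansion or by noting that A is similar to its Jordan form J, which has the same characteristic polynomial as A) gives
  χ_A(x) = x^4 + 4*x^3 + 6*x^2 + 4*x + 1
which factors as (x + 1)^4. The eigenvalues (with algebraic multiplicities) are λ = -1 with multiplicity 4.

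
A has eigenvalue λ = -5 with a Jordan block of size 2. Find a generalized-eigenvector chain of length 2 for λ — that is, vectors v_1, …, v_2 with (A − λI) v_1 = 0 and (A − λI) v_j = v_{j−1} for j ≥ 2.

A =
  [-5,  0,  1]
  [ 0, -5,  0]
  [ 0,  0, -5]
A Jordan chain for λ = -5 of length 2:
v_1 = (1, 0, 0)ᵀ
v_2 = (0, 0, 1)ᵀ

Let N = A − (-5)·I. We want v_2 with N^2 v_2 = 0 but N^1 v_2 ≠ 0; then v_{j-1} := N · v_j for j = 2, …, 2.

Pick v_2 = (0, 0, 1)ᵀ.
Then v_1 = N · v_2 = (1, 0, 0)ᵀ.

Sanity check: (A − (-5)·I) v_1 = (0, 0, 0)ᵀ = 0. ✓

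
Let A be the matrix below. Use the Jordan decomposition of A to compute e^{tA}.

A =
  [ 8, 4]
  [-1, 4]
e^{tA} =
  [2*t*exp(6*t) + exp(6*t), 4*t*exp(6*t)]
  [-t*exp(6*t), -2*t*exp(6*t) + exp(6*t)]

Strategy: write A = P · J · P⁻¹ where J is a Jordan canonical form, so e^{tA} = P · e^{tJ} · P⁻¹, and e^{tJ} can be computed block-by-block.

A has Jordan form
J =
  [6, 1]
  [0, 6]
(up to reordering of blocks).

Per-block formulas:
  For a 2×2 Jordan block J_2(6): exp(t · J_2(6)) = e^(6t)·(I + t·N), where N is the 2×2 nilpotent shift.

After assembling e^{tJ} and conjugating by P, we get:

e^{tA} =
  [2*t*exp(6*t) + exp(6*t), 4*t*exp(6*t)]
  [-t*exp(6*t), -2*t*exp(6*t) + exp(6*t)]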